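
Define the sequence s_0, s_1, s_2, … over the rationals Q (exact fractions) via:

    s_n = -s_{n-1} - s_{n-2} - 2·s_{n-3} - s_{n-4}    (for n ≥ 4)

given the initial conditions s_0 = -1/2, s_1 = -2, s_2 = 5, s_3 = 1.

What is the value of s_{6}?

s_4 = -1·1 + -1·5 + -2·-2 + -1·-1/2 = -3/2
s_5 = -1·-3/2 + -1·1 + -2·5 + -1·-2 = -15/2
s_6 = -1·-15/2 + -1·-3/2 + -2·1 + -1·5 = 2

2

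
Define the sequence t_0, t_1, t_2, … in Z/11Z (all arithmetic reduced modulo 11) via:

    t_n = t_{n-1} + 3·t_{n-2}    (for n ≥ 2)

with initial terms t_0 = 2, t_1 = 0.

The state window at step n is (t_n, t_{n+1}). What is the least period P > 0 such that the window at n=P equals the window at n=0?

n=0: window = (2, 0)
n=1: window = (0, 6)
n=2: window = (6, 6)
n=3: window = (6, 2)
n=4: window = (2, 9)
n=5: window = (9, 4)
n=6: window = (4, 9)
n=7: window = (9, 10)
n=8: window = (10, 4)
n=9: window = (4, 1)
n=10: window = (1, 2)
n=11: window = (2, 5)
n=12: window = (5, 0)
n=13: window = (0, 4)
n=14: window = (4, 4)
n=15: window = (4, 5)
n=16: window = (5, 6)
n=17: window = (6, 10)
n=18: window = (10, 6)
n=19: window = (6, 3)
n=20: window = (3, 10)
n=21: window = (10, 8)
n=22: window = (8, 5)
n=23: window = (5, 7)
n=24: window = (7, 0)
n=25: window = (0, 10)
n=26: window = (10, 10)
n=27: window = (10, 7)
n=28: window = (7, 4)
n=29: window = (4, 3)
n=30: window = (3, 4)
n=31: window = (4, 2)
n=32: window = (2, 3)
n=33: window = (3, 9)
n=34: window = (9, 7)
n=35: window = (7, 1)
n=36: window = (1, 0)
n=37: window = (0, 3)
n=38: window = (3, 3)
n=39: window = (3, 1)
n=40: window = (1, 10)
…
n=118: window = (7, 3)
n=119: window = (3, 2)
n=120: window = (2, 0)
window at n=120 equals window at n=0 → period = 120

120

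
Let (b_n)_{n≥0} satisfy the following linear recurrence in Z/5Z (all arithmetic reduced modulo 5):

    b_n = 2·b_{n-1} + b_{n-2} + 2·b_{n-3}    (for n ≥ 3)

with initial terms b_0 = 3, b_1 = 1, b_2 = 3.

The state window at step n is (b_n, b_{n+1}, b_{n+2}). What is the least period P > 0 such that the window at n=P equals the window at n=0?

124

n=0: window = (3, 1, 3)
n=1: window = (1, 3, 3)
n=2: window = (3, 3, 1)
n=3: window = (3, 1, 1)
n=4: window = (1, 1, 4)
n=5: window = (1, 4, 1)
n=6: window = (4, 1, 3)
n=7: window = (1, 3, 0)
n=8: window = (3, 0, 0)
n=9: window = (0, 0, 1)
n=10: window = (0, 1, 2)
n=11: window = (1, 2, 0)
n=12: window = (2, 0, 4)
n=13: window = (0, 4, 2)
n=14: window = (4, 2, 3)
n=15: window = (2, 3, 1)
n=16: window = (3, 1, 4)
n=17: window = (1, 4, 0)
n=18: window = (4, 0, 1)
n=19: window = (0, 1, 0)
n=20: window = (1, 0, 1)
n=21: window = (0, 1, 4)
n=22: window = (1, 4, 4)
n=23: window = (4, 4, 4)
n=24: window = (4, 4, 0)
n=25: window = (4, 0, 2)
n=26: window = (0, 2, 2)
n=27: window = (2, 2, 1)
n=28: window = (2, 1, 3)
n=29: window = (1, 3, 1)
n=30: window = (3, 1, 2)
n=31: window = (1, 2, 1)
n=32: window = (2, 1, 1)
n=33: window = (1, 1, 2)
n=34: window = (1, 2, 2)
n=35: window = (2, 2, 3)
n=36: window = (2, 3, 2)
n=37: window = (3, 2, 1)
n=38: window = (2, 1, 0)
n=39: window = (1, 0, 0)
n=40: window = (0, 0, 2)
…
n=122: window = (3, 4, 3)
n=123: window = (4, 3, 1)
n=124: window = (3, 1, 3)
window at n=124 equals window at n=0 → period = 124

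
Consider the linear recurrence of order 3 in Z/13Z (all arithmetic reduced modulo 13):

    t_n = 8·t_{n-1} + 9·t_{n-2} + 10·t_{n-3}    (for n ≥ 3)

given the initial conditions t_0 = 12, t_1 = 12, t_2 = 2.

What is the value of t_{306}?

7

t_3 = 8·2 + 9·12 + 10·12 = 10
t_4 = 8·10 + 9·2 + 10·12 = 10
t_5 = 8·10 + 9·10 + 10·2 = 8
t_6 = 8·8 + 9·10 + 10·10 = 7
t_7 = 8·7 + 9·8 + 10·10 = 7
t_8 = 8·7 + 9·7 + 10·8 = 4
t_9 = 8·4 + 9·7 + 10·7 = 9
t_10 = 8·9 + 9·4 + 10·7 = 9
t_11 = 8·9 + 9·9 + 10·4 = 11
t_12 = 8·11 + 9·9 + 10·9 = 12
t_13 = 8·12 + 9·11 + 10·9 = 12
t_14 = 8·12 + 9·12 + 10·11 = 2
(t_12, t_13, t_14) = (12, 12, 2) = (t_0, t_1, t_2), so the sequence has period 12.
306 ≡ 6 (mod 12), hence t_306 = t_6 = 7.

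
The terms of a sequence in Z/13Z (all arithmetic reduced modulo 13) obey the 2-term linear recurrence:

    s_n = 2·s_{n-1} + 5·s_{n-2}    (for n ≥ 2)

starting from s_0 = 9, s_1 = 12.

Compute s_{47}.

10

s_2 = 2·12 + 5·9 = 4
s_3 = 2·4 + 5·12 = 3
s_4 = 2·3 + 5·4 = 0
s_5 = 2·0 + 5·3 = 2
s_6 = 2·2 + 5·0 = 4
s_7 = 2·4 + 5·2 = 5
s_8 = 2·5 + 5·4 = 4
s_9 = 2·4 + 5·5 = 7
s_10 = 2·7 + 5·4 = 8
s_11 = 2·8 + 5·7 = 12
s_12 = 2·12 + 5·8 = 12
s_13 = 2·12 + 5·12 = 6
s_14 = 2·6 + 5·12 = 7
s_15 = 2·7 + 5·6 = 5
s_16 = 2·5 + 5·7 = 6
s_17 = 2·6 + 5·5 = 11
s_18 = 2·11 + 5·6 = 0
s_19 = 2·0 + 5·11 = 3
s_20 = 2·3 + 5·0 = 6
s_21 = 2·6 + 5·3 = 1
s_22 = 2·1 + 5·6 = 6
s_23 = 2·6 + 5·1 = 4
s_24 = 2·4 + 5·6 = 12
s_25 = 2·12 + 5·4 = 5
s_26 = 2·5 + 5·12 = 5
s_27 = 2·5 + 5·5 = 9
s_28 = 2·9 + 5·5 = 4
s_29 = 2·4 + 5·9 = 1
s_30 = 2·1 + 5·4 = 9
s_31 = 2·9 + 5·1 = 10
s_32 = 2·10 + 5·9 = 0
s_33 = 2·0 + 5·10 = 11
s_34 = 2·11 + 5·0 = 9
s_35 = 2·9 + 5·11 = 8
s_36 = 2·8 + 5·9 = 9
s_37 = 2·9 + 5·8 = 6
s_38 = 2·6 + 5·9 = 5
s_39 = 2·5 + 5·6 = 1
s_40 = 2·1 + 5·5 = 1
s_41 = 2·1 + 5·1 = 7
s_42 = 2·7 + 5·1 = 6
s_43 = 2·6 + 5·7 = 8
s_44 = 2·8 + 5·6 = 7
s_45 = 2·7 + 5·8 = 2
s_46 = 2·2 + 5·7 = 0
s_47 = 2·0 + 5·2 = 10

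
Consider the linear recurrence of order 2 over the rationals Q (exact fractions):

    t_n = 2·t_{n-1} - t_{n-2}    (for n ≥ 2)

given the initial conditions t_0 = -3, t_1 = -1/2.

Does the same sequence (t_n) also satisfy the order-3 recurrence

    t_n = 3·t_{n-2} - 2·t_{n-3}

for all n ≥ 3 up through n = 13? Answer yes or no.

Terms t_0..t_13: -3, -1/2, 2, 9/2, 7, 19/2, 12, 29/2, 17, 39/2, 22, 49/2, 27, 59/2
n=3: candidate gives 9/2, actual t_3 = 9/2 ✓
n=4: candidate gives 7, actual t_4 = 7 ✓
n=5: candidate gives 19/2, actual t_5 = 19/2 ✓
n=6: candidate gives 12, actual t_6 = 12 ✓
n=7: candidate gives 29/2, actual t_7 = 29/2 ✓
n=8: candidate gives 17, actual t_8 = 17 ✓
n=9: candidate gives 39/2, actual t_9 = 39/2 ✓
n=10: candidate gives 22, actual t_10 = 22 ✓
n=11: candidate gives 49/2, actual t_11 = 49/2 ✓
n=12: candidate gives 27, actual t_12 = 27 ✓
n=13: candidate gives 59/2, actual t_13 = 59/2 ✓

yes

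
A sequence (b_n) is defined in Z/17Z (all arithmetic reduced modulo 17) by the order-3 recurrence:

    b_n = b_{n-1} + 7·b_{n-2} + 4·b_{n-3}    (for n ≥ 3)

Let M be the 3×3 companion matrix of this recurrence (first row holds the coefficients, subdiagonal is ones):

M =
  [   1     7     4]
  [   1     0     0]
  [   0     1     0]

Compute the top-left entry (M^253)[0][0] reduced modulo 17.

12

(M^253)[0][0] is the top entry after applying M 253 times to the unit state (1, 0, 0). Equivalently it is h_{255} for the auxiliary sequence (h_n) obeying the same recurrence with h_2 = 1 and h_i = 0 for 0 ≤ i < 2:
h_3 = 1·1 + 7·0 + 4·0 = 1
h_4 = 1·1 + 7·1 + 4·0 = 8
h_5 = 1·8 + 7·1 + 4·1 = 2
h_6 = 1·2 + 7·8 + 4·1 = 11
h_7 = 1·11 + 7·2 + 4·8 = 6
h_8 = 1·6 + 7·11 + 4·2 = 6
Continuing the recurrence:
  h_9 = 7;  h_10 = 5;  h_11 = 10;  h_12 = 5;  h_13 = 10;  h_14 = 0
  h_15 = 5;  h_16 = 11;  h_17 = 12;  h_18 = 7;  h_19 = 16;  h_20 = 11
  h_21 = 15;  h_22 = 3;  h_23 = 16;  h_24 = 12;  h_25 = 0;  h_26 = 12
  h_27 = 9;  h_28 = 8;  h_29 = 0;  h_30 = 7;  h_31 = 5;  h_32 = 3
  h_33 = 15;  h_34 = 5;  h_35 = 3;  h_36 = 13;  h_37 = 3;  h_38 = 4
  h_39 = 9;  h_40 = 15;  h_41 = 9;  h_42 = 14;  h_43 = 1;  h_44 = 16
  h_45 = 11;  h_46 = 8;  h_47 = 13;  h_48 = 11;  h_49 = 15;  h_50 = 8
  h_51 = 4;  h_52 = 1;  h_53 = 10;  h_54 = 16;  h_55 = 5;  h_56 = 4
  h_57 = 1;  h_58 = 15;  h_59 = 4;  h_60 = 11;  h_61 = 14;  h_62 = 5
  h_63 = 11;  h_64 = 0;  h_65 = 12;  h_66 = 5;  h_67 = 4;  h_68 = 2
  h_69 = 16;  h_70 = 12;  h_71 = 13;  h_72 = 8;  h_73 = 11;  h_74 = 0
  h_75 = 7;  h_76 = 0;  h_77 = 15;  h_78 = 9;  h_79 = 12;  h_80 = 16
  h_81 = 0;  h_82 = 7;  h_83 = 3;  h_84 = 1;  h_85 = 16;  h_86 = 1
  h_87 = 15;  h_88 = 1;  h_89 = 8;  h_90 = 7;  h_91 = 16;  h_92 = 12
  h_93 = 16;  h_94 = 11;  h_95 = 1;  h_96 = 6;  h_97 = 6;  h_98 = 1
  h_99 = 16;  h_100 = 13;  h_101 = 10;  h_102 = 12;  h_103 = 15;  h_104 = 3
  h_105 = 3;  h_106 = 16;  h_107 = 15;  h_108 = 3;  h_109 = 2;  h_110 = 15
  h_111 = 7;  h_112 = 1;  h_113 = 8;  h_114 = 9;  h_115 = 1;  h_116 = 11
  h_117 = 3;  h_118 = 16;  h_119 = 13;  h_120 = 1;  h_121 = 3;  h_122 = 11
  h_123 = 2;  h_124 = 6;  h_125 = 13;  h_126 = 12;  h_127 = 8;  h_128 = 8
  h_129 = 10;  h_130 = 13;  h_131 = 13;  h_132 = 8;  h_133 = 15;  h_134 = 4
  h_135 = 5;  h_136 = 8;  h_137 = 8;  h_138 = 16;  h_139 = 2;  h_140 = 10
  h_141 = 3;  h_142 = 13;  h_143 = 6;  h_144 = 7;  h_145 = 16;  h_146 = 4
  h_147 = 8;  h_148 = 15;  h_149 = 2;  h_150 = 3;  h_151 = 9;  h_152 = 4
  h_153 = 11;  h_154 = 7;  h_155 = 15;  h_156 = 6;  h_157 = 3;  h_158 = 3
  h_159 = 14;  h_160 = 13;  h_161 = 4;  h_162 = 15;  h_163 = 10;  h_164 = 12
  h_165 = 6;  h_166 = 11;  h_167 = 16;  h_168 = 15;  h_169 = 1;  h_170 = 0
  h_171 = 16;  h_172 = 3;  h_173 = 13;  h_174 = 13;  h_175 = 14;  h_176 = 4
  h_177 = 1;  h_178 = 0;  h_179 = 6;  h_180 = 10;  h_181 = 1;  h_182 = 10
  h_183 = 6;  h_184 = 12;  h_185 = 9;  h_186 = 15;  h_187 = 7;  h_188 = 12
  h_189 = 2;  h_190 = 12;  h_191 = 6;  h_192 = 13;  h_193 = 1;  h_194 = 14
  h_195 = 5;  h_196 = 5;  h_197 = 11;  h_198 = 15;  h_199 = 10;  h_200 = 6
  h_201 = 0;  h_202 = 14;  h_203 = 4;  h_204 = 0;  h_205 = 16;  h_206 = 15
  h_207 = 8;  h_208 = 7;  h_209 = 4;  h_210 = 0;  h_211 = 5;  h_212 = 4
  h_213 = 5;  h_214 = 2;  h_215 = 2;  h_216 = 2;  h_217 = 7;  h_218 = 12
  h_219 = 1;  h_220 = 11;  h_221 = 15;  h_222 = 11;  h_223 = 7;  h_224 = 8
  h_225 = 16;  h_226 = 15;  h_227 = 6;  h_228 = 5;  h_229 = 5;  h_230 = 13
  h_231 = 0;  h_232 = 9;  h_233 = 10;  h_234 = 5;  h_235 = 9;  h_236 = 16
  h_237 = 14;  h_238 = 9;  h_239 = 1;  h_240 = 1;  h_241 = 10;  h_242 = 4
  h_243 = 10;  h_244 = 10;  h_245 = 11;  h_246 = 2;  h_247 = 0;  h_248 = 7
  h_249 = 15;  h_250 = 13;  h_251 = 10;  h_252 = 8;  h_253 = 11
h_254 = 1·11 + 7·8 + 4·10 = 5
h_255 = 1·5 + 7·11 + 4·8 = 12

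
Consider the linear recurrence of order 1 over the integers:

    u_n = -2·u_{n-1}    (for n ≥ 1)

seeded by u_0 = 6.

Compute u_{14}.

u_1 = -2·6 = -12
u_2 = -2·-12 = 24
u_3 = -2·24 = -48
u_4 = -2·-48 = 96
u_5 = -2·96 = -192
u_6 = -2·-192 = 384
u_7 = -2·384 = -768
u_8 = -2·-768 = 1536
u_9 = -2·1536 = -3072
u_10 = -2·-3072 = 6144
u_11 = -2·6144 = -12288
u_12 = -2·-12288 = 24576
u_13 = -2·24576 = -49152
u_14 = -2·-49152 = 98304

98304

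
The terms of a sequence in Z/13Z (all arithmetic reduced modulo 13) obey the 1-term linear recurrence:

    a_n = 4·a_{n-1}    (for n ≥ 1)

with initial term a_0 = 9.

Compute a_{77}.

a_1 = 4·9 = 10
a_2 = 4·10 = 1
a_3 = 4·1 = 4
a_4 = 4·4 = 3
a_5 = 4·3 = 12
a_6 = 4·12 = 9
(a_6) = (9) = (a_0), so the sequence has period 6.
77 ≡ 5 (mod 6), hence a_77 = a_5 = 12.

12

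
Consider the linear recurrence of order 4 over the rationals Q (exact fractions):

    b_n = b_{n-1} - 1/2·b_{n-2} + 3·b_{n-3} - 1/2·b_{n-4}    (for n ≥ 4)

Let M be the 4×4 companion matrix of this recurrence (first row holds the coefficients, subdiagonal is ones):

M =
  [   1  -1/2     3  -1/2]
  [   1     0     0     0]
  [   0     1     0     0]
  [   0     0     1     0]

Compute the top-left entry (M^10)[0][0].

3077/32

(M^10)[0][0] is the top entry after applying M 10 times to the unit state (1, 0, 0, 0). Equivalently it is h_{13} for the auxiliary sequence (h_n) obeying the same recurrence with h_3 = 1 and h_i = 0 for 0 ≤ i < 3:
h_4 = 1·1 + -1/2·0 + 3·0 + -1/2·0 = 1
h_5 = 1·1 + -1/2·1 + 3·0 + -1/2·0 = 1/2
h_6 = 1·1/2 + -1/2·1 + 3·1 + -1/2·0 = 3
h_7 = 1·3 + -1/2·1/2 + 3·1 + -1/2·1 = 21/4
h_8 = 1·21/4 + -1/2·3 + 3·1/2 + -1/2·1 = 19/4
h_9 = 1·19/4 + -1/2·21/4 + 3·3 + -1/2·1/2 = 87/8
h_10 = 1·87/8 + -1/2·19/4 + 3·21/4 + -1/2·3 = 91/4
h_11 = 1·91/4 + -1/2·87/8 + 3·19/4 + -1/2·21/4 = 463/16
h_12 = 1·463/16 + -1/2·91/4 + 3·87/8 + -1/2·19/4 = 765/16
h_13 = 1·765/16 + -1/2·463/16 + 3·91/4 + -1/2·87/8 = 3077/32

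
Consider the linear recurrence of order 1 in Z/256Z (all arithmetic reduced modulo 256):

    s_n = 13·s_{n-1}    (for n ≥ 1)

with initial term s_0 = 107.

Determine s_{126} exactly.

243

s_1 = 13·107 = 111
s_2 = 13·111 = 163
s_3 = 13·163 = 71
s_4 = 13·71 = 155
s_5 = 13·155 = 223
s_6 = 13·223 = 83
s_7 = 13·83 = 55
s_8 = 13·55 = 203
s_9 = 13·203 = 79
s_10 = 13·79 = 3
s_11 = 13·3 = 39
s_12 = 13·39 = 251
s_13 = 13·251 = 191
s_14 = 13·191 = 179
s_15 = 13·179 = 23
s_16 = 13·23 = 43
s_17 = 13·43 = 47
s_18 = 13·47 = 99
s_19 = 13·99 = 7
s_20 = 13·7 = 91
s_21 = 13·91 = 159
s_22 = 13·159 = 19
s_23 = 13·19 = 247
s_24 = 13·247 = 139
s_25 = 13·139 = 15
s_26 = 13·15 = 195
s_27 = 13·195 = 231
s_28 = 13·231 = 187
s_29 = 13·187 = 127
s_30 = 13·127 = 115
s_31 = 13·115 = 215
s_32 = 13·215 = 235
s_33 = 13·235 = 239
s_34 = 13·239 = 35
s_35 = 13·35 = 199
s_36 = 13·199 = 27
s_37 = 13·27 = 95
s_38 = 13·95 = 211
s_39 = 13·211 = 183
s_40 = 13·183 = 75
s_41 = 13·75 = 207
s_42 = 13·207 = 131
s_43 = 13·131 = 167
s_44 = 13·167 = 123
s_45 = 13·123 = 63
s_46 = 13·63 = 51
s_47 = 13·51 = 151
s_48 = 13·151 = 171
s_49 = 13·171 = 175
s_50 = 13·175 = 227
s_51 = 13·227 = 135
s_52 = 13·135 = 219
s_53 = 13·219 = 31
s_54 = 13·31 = 147
s_55 = 13·147 = 119
s_56 = 13·119 = 11
s_57 = 13·11 = 143
s_58 = 13·143 = 67
s_59 = 13·67 = 103
s_60 = 13·103 = 59
s_61 = 13·59 = 255
s_62 = 13·255 = 243
s_63 = 13·243 = 87
s_64 = 13·87 = 107
s_65 = 13·107 = 111
s_66 = 13·111 = 163
s_67 = 13·163 = 71
s_68 = 13·71 = 155
s_69 = 13·155 = 223
s_70 = 13·223 = 83
s_71 = 13·83 = 55
s_72 = 13·55 = 203
s_73 = 13·203 = 79
s_74 = 13·79 = 3
s_75 = 13·3 = 39
s_76 = 13·39 = 251
s_77 = 13·251 = 191
s_78 = 13·191 = 179
s_79 = 13·179 = 23
s_80 = 13·23 = 43
s_81 = 13·43 = 47
s_82 = 13·47 = 99
s_83 = 13·99 = 7
s_84 = 13·7 = 91
s_85 = 13·91 = 159
s_86 = 13·159 = 19
s_87 = 13·19 = 247
s_88 = 13·247 = 139
s_89 = 13·139 = 15
s_90 = 13·15 = 195
s_91 = 13·195 = 231
s_92 = 13·231 = 187
s_93 = 13·187 = 127
s_94 = 13·127 = 115
s_95 = 13·115 = 215
s_96 = 13·215 = 235
s_97 = 13·235 = 239
s_98 = 13·239 = 35
s_99 = 13·35 = 199
s_100 = 13·199 = 27
s_101 = 13·27 = 95
s_102 = 13·95 = 211
s_103 = 13·211 = 183
s_104 = 13·183 = 75
s_105 = 13·75 = 207
s_106 = 13·207 = 131
s_107 = 13·131 = 167
s_108 = 13·167 = 123
s_109 = 13·123 = 63
s_110 = 13·63 = 51
s_111 = 13·51 = 151
s_112 = 13·151 = 171
s_113 = 13·171 = 175
s_114 = 13·175 = 227
s_115 = 13·227 = 135
s_116 = 13·135 = 219
s_117 = 13·219 = 31
s_118 = 13·31 = 147
s_119 = 13·147 = 119
s_120 = 13·119 = 11
s_121 = 13·11 = 143
s_122 = 13·143 = 67
s_123 = 13·67 = 103
s_124 = 13·103 = 59
s_125 = 13·59 = 255
s_126 = 13·255 = 243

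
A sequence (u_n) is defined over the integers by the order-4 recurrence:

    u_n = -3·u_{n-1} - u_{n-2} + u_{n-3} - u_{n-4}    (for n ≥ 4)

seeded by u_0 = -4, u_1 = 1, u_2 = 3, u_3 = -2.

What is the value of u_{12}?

u_4 = -3·-2 + -1·3 + 1·1 + -1·-4 = 8
u_5 = -3·8 + -1·-2 + 1·3 + -1·1 = -20
u_6 = -3·-20 + -1·8 + 1·-2 + -1·3 = 47
u_7 = -3·47 + -1·-20 + 1·8 + -1·-2 = -111
u_8 = -3·-111 + -1·47 + 1·-20 + -1·8 = 258
u_9 = -3·258 + -1·-111 + 1·47 + -1·-20 = -596
u_10 = -3·-596 + -1·258 + 1·-111 + -1·47 = 1372
u_11 = -3·1372 + -1·-596 + 1·258 + -1·-111 = -3151
u_12 = -3·-3151 + -1·1372 + 1·-596 + -1·258 = 7227

7227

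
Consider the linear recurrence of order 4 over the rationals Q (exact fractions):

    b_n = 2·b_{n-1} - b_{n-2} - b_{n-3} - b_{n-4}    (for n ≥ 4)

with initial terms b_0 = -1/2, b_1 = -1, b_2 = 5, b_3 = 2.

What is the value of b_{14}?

1207/2

b_4 = 2·2 + -1·5 + -1·-1 + -1·-1/2 = 1/2
b_5 = 2·1/2 + -1·2 + -1·5 + -1·-1 = -5
b_6 = 2·-5 + -1·1/2 + -1·2 + -1·5 = -35/2
b_7 = 2·-35/2 + -1·-5 + -1·1/2 + -1·2 = -65/2
b_8 = 2·-65/2 + -1·-35/2 + -1·-5 + -1·1/2 = -43
b_9 = 2·-43 + -1·-65/2 + -1·-35/2 + -1·-5 = -31
b_10 = 2·-31 + -1·-43 + -1·-65/2 + -1·-35/2 = 31
b_11 = 2·31 + -1·-31 + -1·-43 + -1·-65/2 = 337/2
b_12 = 2·337/2 + -1·31 + -1·-31 + -1·-43 = 380
b_13 = 2·380 + -1·337/2 + -1·31 + -1·-31 = 1183/2
b_14 = 2·1183/2 + -1·380 + -1·337/2 + -1·31 = 1207/2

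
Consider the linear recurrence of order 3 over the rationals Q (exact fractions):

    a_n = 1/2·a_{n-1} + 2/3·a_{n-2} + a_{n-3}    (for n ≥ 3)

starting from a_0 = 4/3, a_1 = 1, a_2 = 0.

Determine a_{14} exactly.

9495883/124416

a_3 = 1/2·0 + 2/3·1 + 1·4/3 = 2
a_4 = 1/2·2 + 2/3·0 + 1·1 = 2
a_5 = 1/2·2 + 2/3·2 + 1·0 = 7/3
a_6 = 1/2·7/3 + 2/3·2 + 1·2 = 9/2
a_7 = 1/2·9/2 + 2/3·7/3 + 1·2 = 209/36
a_8 = 1/2·209/36 + 2/3·9/2 + 1·7/3 = 593/72
a_9 = 1/2·593/72 + 2/3·209/36 + 1·9/2 = 5395/432
a_10 = 1/2·5395/432 + 2/3·593/72 + 1·209/36 = 15155/864
a_11 = 1/2·15155/864 + 2/3·5395/432 + 1·593/72 = 131321/5184
a_12 = 1/2·131321/5184 + 2/3·15155/864 + 1·5395/432 = 42449/1152
a_13 = 1/2·42449/1152 + 2/3·131321/5184 + 1·15155/864 = 3287851/62208
a_14 = 1/2·3287851/62208 + 2/3·42449/1152 + 1·131321/5184 = 9495883/124416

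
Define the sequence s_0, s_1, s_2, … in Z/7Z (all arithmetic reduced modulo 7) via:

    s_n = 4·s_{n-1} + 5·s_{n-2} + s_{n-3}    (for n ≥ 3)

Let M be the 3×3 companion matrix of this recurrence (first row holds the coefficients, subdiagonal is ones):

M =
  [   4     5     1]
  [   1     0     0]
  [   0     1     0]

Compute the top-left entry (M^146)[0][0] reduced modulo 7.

(M^146)[0][0] is the top entry after applying M 146 times to the unit state (1, 0, 0). Equivalently it is h_{148} for the auxiliary sequence (h_n) obeying the same recurrence with h_2 = 1 and h_i = 0 for 0 ≤ i < 2:
h_3 = 4·1 + 5·0 + 1·0 = 4
h_4 = 4·4 + 5·1 + 1·0 = 0
h_5 = 4·0 + 5·4 + 1·1 = 0
h_6 = 4·0 + 5·0 + 1·4 = 4
h_7 = 4·4 + 5·0 + 1·0 = 2
h_8 = 4·2 + 5·4 + 1·0 = 0
h_9 = 4·0 + 5·2 + 1·4 = 0
h_10 = 4·0 + 5·0 + 1·2 = 2
h_11 = 4·2 + 5·0 + 1·0 = 1
h_12 = 4·1 + 5·2 + 1·0 = 0
h_13 = 4·0 + 5·1 + 1·2 = 0
h_14 = 4·0 + 5·0 + 1·1 = 1
(h_12, h_13, h_14) = (0, 0, 1) = (h_0, h_1, h_2), so the sequence has period 12.
148 ≡ 4 (mod 12), hence h_148 = h_4 = 0.

0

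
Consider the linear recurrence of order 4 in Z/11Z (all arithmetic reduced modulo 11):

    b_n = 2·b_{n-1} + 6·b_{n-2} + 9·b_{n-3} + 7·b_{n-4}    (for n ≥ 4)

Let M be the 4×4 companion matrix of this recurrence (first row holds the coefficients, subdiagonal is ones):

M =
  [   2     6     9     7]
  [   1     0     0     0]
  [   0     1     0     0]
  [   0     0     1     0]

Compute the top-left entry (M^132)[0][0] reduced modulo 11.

10

(M^132)[0][0] is the top entry after applying M 132 times to the unit state (1, 0, 0, 0). Equivalently it is h_{135} for the auxiliary sequence (h_n) obeying the same recurrence with h_3 = 1 and h_i = 0 for 0 ≤ i < 3:
h_4 = 2·1 + 6·0 + 9·0 + 7·0 = 2
h_5 = 2·2 + 6·1 + 9·0 + 7·0 = 10
h_6 = 2·10 + 6·2 + 9·1 + 7·0 = 8
h_7 = 2·8 + 6·10 + 9·2 + 7·1 = 2
h_8 = 2·2 + 6·8 + 9·10 + 7·2 = 2
h_9 = 2·2 + 6·2 + 9·8 + 7·10 = 4
h_10 = 2·4 + 6·2 + 9·2 + 7·8 = 6
h_11 = 2·6 + 6·4 + 9·2 + 7·2 = 2
h_12 = 2·2 + 6·6 + 9·4 + 7·2 = 2
h_13 = 2·2 + 6·2 + 9·6 + 7·4 = 10
h_14 = 2·10 + 6·2 + 9·2 + 7·6 = 4
h_15 = 2·4 + 6·10 + 9·2 + 7·2 = 1
h_16 = 2·1 + 6·4 + 9·10 + 7·2 = 9
h_17 = 2·9 + 6·1 + 9·4 + 7·10 = 9
h_18 = 2·9 + 6·9 + 9·1 + 7·4 = 10
h_19 = 2·10 + 6·9 + 9·9 + 7·1 = 8
h_20 = 2·8 + 6·10 + 9·9 + 7·9 = 0
h_21 = 2·0 + 6·8 + 9·10 + 7·9 = 3
h_22 = 2·3 + 6·0 + 9·8 + 7·10 = 5
h_23 = 2·5 + 6·3 + 9·0 + 7·8 = 7
h_24 = 2·7 + 6·5 + 9·3 + 7·0 = 5
h_25 = 2·5 + 6·7 + 9·5 + 7·3 = 8
h_26 = 2·8 + 6·5 + 9·7 + 7·5 = 1
h_27 = 2·1 + 6·8 + 9·5 + 7·7 = 1
h_28 = 2·1 + 6·1 + 9·8 + 7·5 = 5
h_29 = 2·5 + 6·1 + 9·1 + 7·8 = 4
h_30 = 2·4 + 6·5 + 9·1 + 7·1 = 10
h_31 = 2·10 + 6·4 + 9·5 + 7·1 = 8
h_32 = 2·8 + 6·10 + 9·4 + 7·5 = 4
h_33 = 2·4 + 6·8 + 9·10 + 7·4 = 9
h_34 = 2·9 + 6·4 + 9·8 + 7·10 = 8
h_35 = 2·8 + 6·9 + 9·4 + 7·8 = 8
h_36 = 2·8 + 6·8 + 9·9 + 7·4 = 8
h_37 = 2·8 + 6·8 + 9·8 + 7·9 = 1
h_38 = 2·1 + 6·8 + 9·8 + 7·8 = 2
h_39 = 2·2 + 6·1 + 9·8 + 7·8 = 6
h_40 = 2·6 + 6·2 + 9·1 + 7·8 = 1
h_41 = 2·1 + 6·6 + 9·2 + 7·1 = 8
h_42 = 2·8 + 6·1 + 9·6 + 7·2 = 2
h_43 = 2·2 + 6·8 + 9·1 + 7·6 = 4
h_44 = 2·4 + 6·2 + 9·8 + 7·1 = 0
h_45 = 2·0 + 6·4 + 9·2 + 7·8 = 10
h_46 = 2·10 + 6·0 + 9·4 + 7·2 = 4
h_47 = 2·4 + 6·10 + 9·0 + 7·4 = 8
h_48 = 2·8 + 6·4 + 9·10 + 7·0 = 9
h_49 = 2·9 + 6·8 + 9·4 + 7·10 = 7
h_50 = 2·7 + 6·9 + 9·8 + 7·4 = 3
h_51 = 2·3 + 6·7 + 9·9 + 7·8 = 9
h_52 = 2·9 + 6·3 + 9·7 + 7·9 = 8
h_53 = 2·8 + 6·9 + 9·3 + 7·7 = 3
h_54 = 2·3 + 6·8 + 9·9 + 7·3 = 2
h_55 = 2·2 + 6·3 + 9·8 + 7·9 = 3
h_56 = 2·3 + 6·2 + 9·3 + 7·8 = 2
h_57 = 2·2 + 6·3 + 9·2 + 7·3 = 6
h_58 = 2·6 + 6·2 + 9·3 + 7·2 = 10
h_59 = 2·10 + 6·6 + 9·2 + 7·3 = 7
h_60 = 2·7 + 6·10 + 9·6 + 7·2 = 10
h_61 = 2·10 + 6·7 + 9·10 + 7·6 = 7
h_62 = 2·7 + 6·10 + 9·7 + 7·10 = 9
h_63 = 2·9 + 6·7 + 9·10 + 7·7 = 1
h_64 = 2·1 + 6·9 + 9·7 + 7·10 = 2
h_65 = 2·2 + 6·1 + 9·9 + 7·7 = 8
h_66 = 2·8 + 6·2 + 9·1 + 7·9 = 1
h_67 = 2·1 + 6·8 + 9·2 + 7·1 = 9
h_68 = 2·9 + 6·1 + 9·8 + 7·2 = 0
h_69 = 2·0 + 6·9 + 9·1 + 7·8 = 9
h_70 = 2·9 + 6·0 + 9·9 + 7·1 = 7
h_71 = 2·7 + 6·9 + 9·0 + 7·9 = 10
h_72 = 2·10 + 6·7 + 9·9 + 7·0 = 0
h_73 = 2·0 + 6·10 + 9·7 + 7·9 = 10
h_74 = 2·10 + 6·0 + 9·10 + 7·7 = 5
h_75 = 2·5 + 6·10 + 9·0 + 7·10 = 8
h_76 = 2·8 + 6·5 + 9·10 + 7·0 = 4
h_77 = 2·4 + 6·8 + 9·5 + 7·10 = 6
h_78 = 2·6 + 6·4 + 9·8 + 7·5 = 0
h_79 = 2·0 + 6·6 + 9·4 + 7·8 = 7
h_80 = 2·7 + 6·0 + 9·6 + 7·4 = 8
h_81 = 2·8 + 6·7 + 9·0 + 7·6 = 1
h_82 = 2·1 + 6·8 + 9·7 + 7·0 = 3
h_83 = 2·3 + 6·1 + 9·8 + 7·7 = 1
h_84 = 2·1 + 6·3 + 9·1 + 7·8 = 8
h_85 = 2·8 + 6·1 + 9·3 + 7·1 = 1
h_86 = 2·1 + 6·8 + 9·1 + 7·3 = 3
h_87 = 2·3 + 6·1 + 9·8 + 7·1 = 3
h_88 = 2·3 + 6·3 + 9·1 + 7·8 = 1
h_89 = 2·1 + 6·3 + 9·3 + 7·1 = 10
h_90 = 2·10 + 6·1 + 9·3 + 7·3 = 8
h_91 = 2·8 + 6·10 + 9·1 + 7·3 = 7
h_92 = 2·7 + 6·8 + 9·10 + 7·1 = 5
h_93 = 2·5 + 6·7 + 9·8 + 7·10 = 7
h_94 = 2·7 + 6·5 + 9·7 + 7·8 = 9
h_95 = 2·9 + 6·7 + 9·5 + 7·7 = 0
h_96 = 2·0 + 6·9 + 9·7 + 7·5 = 9
h_97 = 2·9 + 6·0 + 9·9 + 7·7 = 5
h_98 = 2·5 + 6·9 + 9·0 + 7·9 = 6
h_99 = 2·6 + 6·5 + 9·9 + 7·0 = 2
h_100 = 2·2 + 6·6 + 9·5 + 7·9 = 5
h_101 = 2·5 + 6·2 + 9·6 + 7·5 = 1
h_102 = 2·1 + 6·5 + 9·2 + 7·6 = 4
h_103 = 2·4 + 6·1 + 9·5 + 7·2 = 7
h_104 = 2·7 + 6·4 + 9·1 + 7·5 = 5
h_105 = 2·5 + 6·7 + 9·4 + 7·1 = 7
h_106 = 2·7 + 6·5 + 9·7 + 7·4 = 3
h_107 = 2·3 + 6·7 + 9·5 + 7·7 = 10
h_108 = 2·10 + 6·3 + 9·7 + 7·5 = 4
h_109 = 2·4 + 6·10 + 9·3 + 7·7 = 1
h_110 = 2·1 + 6·4 + 9·10 + 7·3 = 5
h_111 = 2·5 + 6·1 + 9·4 + 7·10 = 1
h_112 = 2·1 + 6·5 + 9·1 + 7·4 = 3
h_113 = 2·3 + 6·1 + 9·5 + 7·1 = 9
h_114 = 2·9 + 6·3 + 9·1 + 7·5 = 3
h_115 = 2·3 + 6·9 + 9·3 + 7·1 = 6
h_116 = 2·6 + 6·3 + 9·9 + 7·3 = 0
h_117 = 2·0 + 6·6 + 9·3 + 7·9 = 5
h_118 = 2·5 + 6·0 + 9·6 + 7·3 = 8
h_119 = 2·8 + 6·5 + 9·0 + 7·6 = 0
h_120 = 2·0 + 6·8 + 9·5 + 7·0 = 5
h_121 = 2·5 + 6·0 + 9·8 + 7·5 = 7
h_122 = 2·7 + 6·5 + 9·0 + 7·8 = 1
h_123 = 2·1 + 6·7 + 9·5 + 7·0 = 1
h_124 = 2·1 + 6·1 + 9·7 + 7·5 = 7
h_125 = 2·7 + 6·1 + 9·1 + 7·7 = 1
h_126 = 2·1 + 6·7 + 9·1 + 7·1 = 5
h_127 = 2·5 + 6·1 + 9·7 + 7·1 = 9
h_128 = 2·9 + 6·5 + 9·1 + 7·7 = 7
h_129 = 2·7 + 6·9 + 9·5 + 7·1 = 10
h_130 = 2·10 + 6·7 + 9·9 + 7·5 = 2
h_131 = 2·2 + 6·10 + 9·7 + 7·9 = 3
h_132 = 2·3 + 6·2 + 9·10 + 7·7 = 3
h_133 = 2·3 + 6·3 + 9·2 + 7·10 = 2
h_134 = 2·2 + 6·3 + 9·3 + 7·2 = 8
h_135 = 2·8 + 6·2 + 9·3 + 7·3 = 10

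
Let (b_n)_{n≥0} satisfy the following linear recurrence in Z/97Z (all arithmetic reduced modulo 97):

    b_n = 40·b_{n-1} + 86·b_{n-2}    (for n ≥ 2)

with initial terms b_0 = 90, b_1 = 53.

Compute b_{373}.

b_2 = 40·53 + 86·90 = 63
b_3 = 40·63 + 86·53 = 94
b_4 = 40·94 + 86·63 = 60
b_5 = 40·60 + 86·94 = 8
b_6 = 40·8 + 86·60 = 48
b_7 = 40·48 + 86·8 = 86
b_8 = 40·86 + 86·48 = 2
b_9 = 40·2 + 86·86 = 7
b_10 = 40·7 + 86·2 = 64
b_11 = 40·64 + 86·7 = 58
b_12 = 40·58 + 86·64 = 64
b_13 = 40·64 + 86·58 = 79
b_14 = 40·79 + 86·64 = 31
b_15 = 40·31 + 86·79 = 80
b_16 = 40·80 + 86·31 = 46
b_17 = 40·46 + 86·80 = 87
b_18 = 40·87 + 86·46 = 64
b_19 = 40·64 + 86·87 = 51
b_20 = 40·51 + 86·64 = 75
b_21 = 40·75 + 86·51 = 14
b_22 = 40·14 + 86·75 = 26
b_23 = 40·26 + 86·14 = 13
b_24 = 40·13 + 86·26 = 40
b_25 = 40·40 + 86·13 = 2
b_26 = 40·2 + 86·40 = 28
b_27 = 40·28 + 86·2 = 31
b_28 = 40·31 + 86·28 = 59
b_29 = 40·59 + 86·31 = 79
b_30 = 40·79 + 86·59 = 86
b_31 = 40·86 + 86·79 = 49
b_32 = 40·49 + 86·86 = 44
b_33 = 40·44 + 86·49 = 57
b_34 = 40·57 + 86·44 = 50
b_35 = 40·50 + 86·57 = 15
b_36 = 40·15 + 86·50 = 50
b_37 = 40·50 + 86·15 = 89
b_38 = 40·89 + 86·50 = 3
b_39 = 40·3 + 86·89 = 14
b_40 = 40·14 + 86·3 = 42
b_41 = 40·42 + 86·14 = 71
b_42 = 40·71 + 86·42 = 50
b_43 = 40·50 + 86·71 = 55
b_44 = 40·55 + 86·50 = 1
b_45 = 40·1 + 86·55 = 17
b_46 = 40·17 + 86·1 = 87
b_47 = 40·87 + 86·17 = 92
b_48 = 40·92 + 86·87 = 7
b_49 = 40·7 + 86·92 = 44
b_50 = 40·44 + 86·7 = 34
b_51 = 40·34 + 86·44 = 3
b_52 = 40·3 + 86·34 = 37
b_53 = 40·37 + 86·3 = 89
b_54 = 40·89 + 86·37 = 49
b_55 = 40·49 + 86·89 = 11
b_56 = 40·11 + 86·49 = 95
b_57 = 40·95 + 86·11 = 90
b_58 = 40·90 + 86·95 = 33
b_59 = 40·33 + 86·90 = 39
b_60 = 40·39 + 86·33 = 33
b_61 = 40·33 + 86·39 = 18
b_62 = 40·18 + 86·33 = 66
b_63 = 40·66 + 86·18 = 17
b_64 = 40·17 + 86·66 = 51
b_65 = 40·51 + 86·17 = 10
b_66 = 40·10 + 86·51 = 33
b_67 = 40·33 + 86·10 = 46
b_68 = 40·46 + 86·33 = 22
b_69 = 40·22 + 86·46 = 83
b_70 = 40·83 + 86·22 = 71
b_71 = 40·71 + 86·83 = 84
b_72 = 40·84 + 86·71 = 57
b_73 = 40·57 + 86·84 = 95
b_74 = 40·95 + 86·57 = 69
b_75 = 40·69 + 86·95 = 66
b_76 = 40·66 + 86·69 = 38
b_77 = 40·38 + 86·66 = 18
b_78 = 40·18 + 86·38 = 11
b_79 = 40·11 + 86·18 = 48
b_80 = 40·48 + 86·11 = 53
b_81 = 40·53 + 86·48 = 40
b_82 = 40·40 + 86·53 = 47
b_83 = 40·47 + 86·40 = 82
b_84 = 40·82 + 86·47 = 47
b_85 = 40·47 + 86·82 = 8
b_86 = 40·8 + 86·47 = 94
b_87 = 40·94 + 86·8 = 83
b_88 = 40·83 + 86·94 = 55
b_89 = 40·55 + 86·83 = 26
b_90 = 40·26 + 86·55 = 47
b_91 = 40·47 + 86·26 = 42
b_92 = 40·42 + 86·47 = 96
b_93 = 40·96 + 86·42 = 80
b_94 = 40·80 + 86·96 = 10
b_95 = 40·10 + 86·80 = 5
b_96 = 40·5 + 86·10 = 90
b_97 = 40·90 + 86·5 = 53
(b_96, b_97) = (90, 53) = (b_0, b_1), so the sequence has period 96.
373 ≡ 85 (mod 96), hence b_373 = b_85 = 8.

8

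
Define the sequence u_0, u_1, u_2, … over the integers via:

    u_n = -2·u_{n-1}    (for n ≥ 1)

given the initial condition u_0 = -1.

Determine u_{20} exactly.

u_1 = -2·-1 = 2
u_2 = -2·2 = -4
u_3 = -2·-4 = 8
u_4 = -2·8 = -16
u_5 = -2·-16 = 32
u_6 = -2·32 = -64
u_7 = -2·-64 = 128
u_8 = -2·128 = -256
u_9 = -2·-256 = 512
u_10 = -2·512 = -1024
u_11 = -2·-1024 = 2048
u_12 = -2·2048 = -4096
u_13 = -2·-4096 = 8192
u_14 = -2·8192 = -16384
u_15 = -2·-16384 = 32768
u_16 = -2·32768 = -65536
u_17 = -2·-65536 = 131072
u_18 = -2·131072 = -262144
u_19 = -2·-262144 = 524288
u_20 = -2·524288 = -1048576

-1048576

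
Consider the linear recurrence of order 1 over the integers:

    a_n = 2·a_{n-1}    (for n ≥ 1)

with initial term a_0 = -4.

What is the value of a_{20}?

-4194304

a_1 = 2·-4 = -8
a_2 = 2·-8 = -16
a_3 = 2·-16 = -32
a_4 = 2·-32 = -64
a_5 = 2·-64 = -128
a_6 = 2·-128 = -256
a_7 = 2·-256 = -512
a_8 = 2·-512 = -1024
a_9 = 2·-1024 = -2048
a_10 = 2·-2048 = -4096
a_11 = 2·-4096 = -8192
a_12 = 2·-8192 = -16384
a_13 = 2·-16384 = -32768
a_14 = 2·-32768 = -65536
a_15 = 2·-65536 = -131072
a_16 = 2·-131072 = -262144
a_17 = 2·-262144 = -524288
a_18 = 2·-524288 = -1048576
a_19 = 2·-1048576 = -2097152
a_20 = 2·-2097152 = -4194304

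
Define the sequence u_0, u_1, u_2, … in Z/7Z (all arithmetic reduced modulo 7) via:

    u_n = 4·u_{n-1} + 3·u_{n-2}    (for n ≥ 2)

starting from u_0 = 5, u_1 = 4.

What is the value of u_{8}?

u_2 = 4·4 + 3·5 = 3
u_3 = 4·3 + 3·4 = 3
u_4 = 4·3 + 3·3 = 0
u_5 = 4·0 + 3·3 = 2
u_6 = 4·2 + 3·0 = 1
u_7 = 4·1 + 3·2 = 3
u_8 = 4·3 + 3·1 = 1

1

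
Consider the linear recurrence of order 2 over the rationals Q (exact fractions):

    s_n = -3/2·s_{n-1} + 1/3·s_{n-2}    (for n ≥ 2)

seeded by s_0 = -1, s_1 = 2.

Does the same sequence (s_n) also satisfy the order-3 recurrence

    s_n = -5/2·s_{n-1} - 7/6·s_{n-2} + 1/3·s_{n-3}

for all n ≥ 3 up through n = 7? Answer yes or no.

yes

Terms s_0..s_7: -1, 2, -10/3, 17/3, -173/18, 587/36, -5975/216, 20273/432
n=3: candidate gives 17/3, actual s_3 = 17/3 ✓
n=4: candidate gives -173/18, actual s_4 = -173/18 ✓
n=5: candidate gives 587/36, actual s_5 = 587/36 ✓
n=6: candidate gives -5975/216, actual s_6 = -5975/216 ✓
n=7: candidate gives 20273/432, actual s_7 = 20273/432 ✓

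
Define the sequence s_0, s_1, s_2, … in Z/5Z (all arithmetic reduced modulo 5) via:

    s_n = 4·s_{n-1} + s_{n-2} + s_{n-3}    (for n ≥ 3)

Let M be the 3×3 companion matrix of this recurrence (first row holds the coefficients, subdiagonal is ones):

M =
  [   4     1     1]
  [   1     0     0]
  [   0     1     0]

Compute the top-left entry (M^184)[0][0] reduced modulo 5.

(M^184)[0][0] is the top entry after applying M 184 times to the unit state (1, 0, 0). Equivalently it is h_{186} for the auxiliary sequence (h_n) obeying the same recurrence with h_2 = 1 and h_i = 0 for 0 ≤ i < 2:
h_3 = 4·1 + 1·0 + 1·0 = 4
h_4 = 4·4 + 1·1 + 1·0 = 2
h_5 = 4·2 + 1·4 + 1·1 = 3
h_6 = 4·3 + 1·2 + 1·4 = 3
h_7 = 4·3 + 1·3 + 1·2 = 2
h_8 = 4·2 + 1·3 + 1·3 = 4
h_9 = 4·4 + 1·2 + 1·3 = 1
h_10 = 4·1 + 1·4 + 1·2 = 0
h_11 = 4·0 + 1·1 + 1·4 = 0
h_12 = 4·0 + 1·0 + 1·1 = 1
(h_10, h_11, h_12) = (0, 0, 1) = (h_0, h_1, h_2), so the sequence has period 10.
186 ≡ 6 (mod 10), hence h_186 = h_6 = 3.

3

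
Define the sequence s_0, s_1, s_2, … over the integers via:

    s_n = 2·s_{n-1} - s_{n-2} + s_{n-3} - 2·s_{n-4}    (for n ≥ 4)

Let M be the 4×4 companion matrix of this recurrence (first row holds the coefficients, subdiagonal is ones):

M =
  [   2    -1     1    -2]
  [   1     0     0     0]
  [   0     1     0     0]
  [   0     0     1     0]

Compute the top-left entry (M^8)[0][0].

(M^8)[0][0] is the top entry after applying M 8 times to the unit state (1, 0, 0, 0). Equivalently it is h_{11} for the auxiliary sequence (h_n) obeying the same recurrence with h_3 = 1 and h_i = 0 for 0 ≤ i < 3:
h_4 = 2·1 + -1·0 + 1·0 + -2·0 = 2
h_5 = 2·2 + -1·1 + 1·0 + -2·0 = 3
h_6 = 2·3 + -1·2 + 1·1 + -2·0 = 5
h_7 = 2·5 + -1·3 + 1·2 + -2·1 = 7
h_8 = 2·7 + -1·5 + 1·3 + -2·2 = 8
h_9 = 2·8 + -1·7 + 1·5 + -2·3 = 8
h_10 = 2·8 + -1·8 + 1·7 + -2·5 = 5
h_11 = 2·5 + -1·8 + 1·8 + -2·7 = -4

-4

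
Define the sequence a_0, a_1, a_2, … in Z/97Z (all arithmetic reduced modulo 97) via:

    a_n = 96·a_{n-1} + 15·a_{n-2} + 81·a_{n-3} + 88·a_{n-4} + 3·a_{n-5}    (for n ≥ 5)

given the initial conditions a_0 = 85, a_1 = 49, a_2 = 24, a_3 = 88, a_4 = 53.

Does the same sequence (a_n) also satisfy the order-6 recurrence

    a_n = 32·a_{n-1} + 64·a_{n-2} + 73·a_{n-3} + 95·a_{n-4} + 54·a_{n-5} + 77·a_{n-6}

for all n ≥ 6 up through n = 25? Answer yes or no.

Terms a_0..a_25: 85, 49, 24, 88, 53, 18, 76, 81, 73, 20, 22, 64, 17, 48, 15, 20, 58, 9, 65, 74, 4, 62, 2, 5, 92, 84
n=6: candidate gives 38, actual a_6 = 76 ✗

no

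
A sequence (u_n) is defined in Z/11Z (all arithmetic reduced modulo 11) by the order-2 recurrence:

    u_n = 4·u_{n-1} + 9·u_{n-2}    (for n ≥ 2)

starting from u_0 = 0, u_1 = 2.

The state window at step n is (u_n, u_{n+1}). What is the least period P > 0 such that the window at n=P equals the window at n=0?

n=0: window = (0, 2)
n=1: window = (2, 8)
n=2: window = (8, 6)
n=3: window = (6, 8)
n=4: window = (8, 9)
n=5: window = (9, 9)
n=6: window = (9, 7)
n=7: window = (7, 10)
n=8: window = (10, 4)
n=9: window = (4, 7)
n=10: window = (7, 9)
n=11: window = (9, 0)
n=12: window = (0, 4)
n=13: window = (4, 5)
n=14: window = (5, 1)
n=15: window = (1, 5)
n=16: window = (5, 7)
n=17: window = (7, 7)
n=18: window = (7, 3)
n=19: window = (3, 9)
n=20: window = (9, 8)
n=21: window = (8, 3)
n=22: window = (3, 7)
n=23: window = (7, 0)
n=24: window = (0, 8)
n=25: window = (8, 10)
n=26: window = (10, 2)
n=27: window = (2, 10)
n=28: window = (10, 3)
n=29: window = (3, 3)
n=30: window = (3, 6)
n=31: window = (6, 7)
n=32: window = (7, 5)
n=33: window = (5, 6)
n=34: window = (6, 3)
n=35: window = (3, 0)
n=36: window = (0, 5)
n=37: window = (5, 9)
n=38: window = (9, 4)
n=39: window = (4, 9)
n=40: window = (9, 6)
…
n=118: window = (9, 10)
n=119: window = (10, 0)
n=120: window = (0, 2)
window at n=120 equals window at n=0 → period = 120

120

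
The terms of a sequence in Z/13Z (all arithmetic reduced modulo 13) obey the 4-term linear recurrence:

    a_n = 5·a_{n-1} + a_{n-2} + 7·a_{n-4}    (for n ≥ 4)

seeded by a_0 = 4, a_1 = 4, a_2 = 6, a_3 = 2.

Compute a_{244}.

a_4 = 5·2 + 1·6 + 0·4 + 7·4 = 5
a_5 = 5·5 + 1·2 + 0·6 + 7·4 = 3
a_6 = 5·3 + 1·5 + 0·2 + 7·6 = 10
a_7 = 5·10 + 1·3 + 0·5 + 7·2 = 2
a_8 = 5·2 + 1·10 + 0·3 + 7·5 = 3
a_9 = 5·3 + 1·2 + 0·10 + 7·3 = 12
Continuing the recurrence:
  a_10 = 3;  a_11 = 2;  a_12 = 8;  a_13 = 9;  a_14 = 9;  a_15 = 3
  a_16 = 2;  a_17 = 11;  a_18 = 3;  a_19 = 8;  a_20 = 5;  a_21 = 6
  a_22 = 4;  a_23 = 4;  a_24 = 7;  a_25 = 3;  a_26 = 11;  a_27 = 8
  a_28 = 9;  a_29 = 9;  a_30 = 1;  a_31 = 5;  a_32 = 11;  a_33 = 6
  a_34 = 9;  a_35 = 8;  a_36 = 9;  a_37 = 4;  a_38 = 1;  a_39 = 0
  a_40 = 12;  a_41 = 10;  a_42 = 4;  a_43 = 4;  a_44 = 4;  a_45 = 3
  a_46 = 8;  a_47 = 6;  a_48 = 1;  a_49 = 6;  a_50 = 9;  a_51 = 2
  a_52 = 0;  a_53 = 5;  a_54 = 10;  a_55 = 4;  a_56 = 4;  a_57 = 7
  a_58 = 5;  a_59 = 8;  a_60 = 8;  a_61 = 6;  a_62 = 8;  a_63 = 11
  a_64 = 2;  a_65 = 11;  a_66 = 9;  a_67 = 3;  a_68 = 12;  a_69 = 10
  a_70 = 8;  a_71 = 6;  a_72 = 5;  a_73 = 10;  a_74 = 7;  a_75 = 9
  a_76 = 9;  a_77 = 7;  a_78 = 2;  a_79 = 2;  a_80 = 10;  a_81 = 10
  a_82 = 9;  a_83 = 4;  a_84 = 8;  a_85 = 10;  a_86 = 4;  a_87 = 6
  a_88 = 12;  a_89 = 6;  a_90 = 5;  a_91 = 8;  a_92 = 12;  a_93 = 6
  a_94 = 12;  a_95 = 5;  a_96 = 4;  a_97 = 2;  a_98 = 7;  a_99 = 7
  a_100 = 5;  a_101 = 7;  a_102 = 11;  a_103 = 7;  a_104 = 3;  a_105 = 6
  a_106 = 6;  a_107 = 7;  a_108 = 10;  a_109 = 8;  a_110 = 1;  a_111 = 10
  a_112 = 4;  a_113 = 8;  a_114 = 12;  a_115 = 8;  a_116 = 2;  a_117 = 9
  a_118 = 1;  a_119 = 5;  a_120 = 1;  a_121 = 8;  a_122 = 9;  a_123 = 10
  a_124 = 1;  a_125 = 6;  a_126 = 3;  a_127 = 0;  a_128 = 10;  a_129 = 1
  a_130 = 10;  a_131 = 12;  a_132 = 10;  a_133 = 4;  a_134 = 9;  a_135 = 3
  a_136 = 3;  a_137 = 7;  a_138 = 10;  a_139 = 0;  a_140 = 5;  a_141 = 9
  a_142 = 3;  a_143 = 11;  a_144 = 2;  a_145 = 6;  a_146 = 1;  a_147 = 10
  a_148 = 0;  a_149 = 0;  a_150 = 7;  a_151 = 1;  a_152 = 12;  a_153 = 9
  a_154 = 2;  a_155 = 0;  a_156 = 8;  a_157 = 12;  a_158 = 4;  a_159 = 6
  a_160 = 12;  a_161 = 7;  a_162 = 10;  a_163 = 8;  a_164 = 4;  a_165 = 12
  a_166 = 4;  a_167 = 10;  a_168 = 4;  a_169 = 10;  a_170 = 4;  a_171 = 9
  a_172 = 12;  a_173 = 9;  a_174 = 7;  a_175 = 3;  a_176 = 2;  a_177 = 11
  a_178 = 2;  a_179 = 3;  a_180 = 5;  a_181 = 1;  a_182 = 11;  a_183 = 12
  a_184 = 2;  a_185 = 3;  a_186 = 3;  a_187 = 11;  a_188 = 7;  a_189 = 2
  a_190 = 12;  a_191 = 9;  a_192 = 2;  a_193 = 7;  a_194 = 4;  a_195 = 12
  a_196 = 0;  a_197 = 9;  a_198 = 8;  a_199 = 3;  a_200 = 10;  a_201 = 12
  a_202 = 9;  a_203 = 0;  a_204 = 1;  a_205 = 11;  a_206 = 2;  a_207 = 8
  a_208 = 10;  a_209 = 5;  a_210 = 10;  a_211 = 7;  a_212 = 11;  a_213 = 6
  a_214 = 7;  a_215 = 12;  a_216 = 1;  a_217 = 7;  a_218 = 7;  a_219 = 9
  a_220 = 7;  a_221 = 2;  a_222 = 1;  a_223 = 5;  a_224 = 10;  a_225 = 4
  a_226 = 11;  a_227 = 3;  a_228 = 5;  a_229 = 4;  a_230 = 11;  a_231 = 2
  a_232 = 4;  a_233 = 11;  a_234 = 6;  a_235 = 3;  a_236 = 10;  a_237 = 0
  a_238 = 0;  a_239 = 8;  a_240 = 6;  a_241 = 12;  a_242 = 1
a_243 = 5·1 + 1·12 + 0·6 + 7·8 = 8
a_244 = 5·8 + 1·1 + 0·12 + 7·6 = 5

5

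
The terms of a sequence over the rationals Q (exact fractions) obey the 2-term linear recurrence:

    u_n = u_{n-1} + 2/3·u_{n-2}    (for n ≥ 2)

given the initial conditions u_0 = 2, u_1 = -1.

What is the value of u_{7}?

-17/27

u_2 = 1·-1 + 2/3·2 = 1/3
u_3 = 1·1/3 + 2/3·-1 = -1/3
u_4 = 1·-1/3 + 2/3·1/3 = -1/9
u_5 = 1·-1/9 + 2/3·-1/3 = -1/3
u_6 = 1·-1/3 + 2/3·-1/9 = -11/27
u_7 = 1·-11/27 + 2/3·-1/3 = -17/27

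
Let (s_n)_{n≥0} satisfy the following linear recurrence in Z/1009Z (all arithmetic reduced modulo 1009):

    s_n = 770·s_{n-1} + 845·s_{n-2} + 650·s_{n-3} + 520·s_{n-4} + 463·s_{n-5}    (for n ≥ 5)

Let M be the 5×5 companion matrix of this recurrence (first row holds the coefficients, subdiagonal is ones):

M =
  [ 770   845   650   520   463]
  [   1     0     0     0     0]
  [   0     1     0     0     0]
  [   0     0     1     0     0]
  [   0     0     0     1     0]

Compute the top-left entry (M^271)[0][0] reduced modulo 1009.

(M^271)[0][0] is the top entry after applying M 271 times to the unit state (1, 0, 0, 0, 0). Equivalently it is h_{275} for the auxiliary sequence (h_n) obeying the same recurrence with h_4 = 1 and h_i = 0 for 0 ≤ i < 4:
h_5 = 770·1 + 845·0 + 650·0 + 520·0 + 463·0 = 770
h_6 = 770·770 + 845·1 + 650·0 + 520·0 + 463·0 = 453
h_7 = 770·453 + 845·770 + 650·1 + 520·0 + 463·0 = 191
h_8 = 770·191 + 845·453 + 650·770 + 520·1 + 463·0 = 686
h_9 = 770·686 + 845·191 + 650·453 + 520·770 + 463·1 = 580
h_10 = 770·580 + 845·686 + 650·191 + 520·453 + 463·770 = 956
Continuing the recurrence:
  h_11 = 512;  h_12 = 159;  h_13 = 677;  h_14 = 463;  h_15 = 268;  h_16 = 276
  h_17 = 192;  h_18 = 580;  h_19 = 790;  h_20 = 511;  h_21 = 798;  h_22 = 863
  h_23 = 349;  h_24 = 1003;  h_25 = 387;  h_26 = 70;  h_27 = 523;  h_28 = 101
  h_29 = 863;  h_30 = 749;  h_31 = 36;  h_32 = 726;  h_33 = 800;  h_34 = 712
  h_35 = 260;  h_36 = 728;  h_37 = 405;  h_38 = 270;  h_39 = 915;  h_40 = 779
  h_41 = 476;  h_42 = 70;  h_43 = 339;  h_44 = 300;  h_45 = 712;  h_46 = 475
  h_47 = 858;  h_48 = 403;  h_49 = 686;  h_50 = 246;  h_51 = 996;  h_52 = 423
  h_53 = 862;  h_54 = 258;  h_55 = 465;  h_56 = 259;  h_57 = 625;  h_58 = 932
  h_59 = 538;  h_60 = 565;  h_61 = 70;  h_62 = 280;  h_63 = 207;  h_64 = 609
  h_65 = 823;  h_66 = 852;  h_67 = 911;  h_68 = 758;  h_69 = 845;  h_70 = 252
  h_71 = 729;  h_72 = 393;  h_73 = 65;  h_74 = 975;  h_75 = 1003;  h_76 = 882
  h_77 = 998;  h_78 = 693;  h_79 = 132;  h_80 = 812;  h_81 = 701;  h_82 = 109
  h_83 = 363;  h_84 = 939;  h_85 = 675;  h_86 = 181;  h_87 = 417;  h_88 = 139
  h_89 = 652;  h_90 = 625;  h_91 = 493;  h_92 = 648;  h_93 = 811;  h_94 = 456
  h_95 = 485;  h_96 = 633;  h_97 = 297;  h_98 = 354;  h_99 = 858;  h_100 = 336
  h_101 = 535;  h_102 = 112;  h_103 = 591;  h_104 = 330;  h_105 = 831;  h_106 = 469
  h_107 = 403;  h_108 = 914;  h_109 = 831;  h_110 = 245;  h_111 = 606;  h_112 = 942
  h_113 = 883;  h_114 = 713;  h_115 = 165;  h_116 = 408;  h_117 = 177;  h_118 = 694
  h_119 = 896;  h_120 = 979;  h_121 = 996;  h_122 = 42;  h_123 = 59;  h_124 = 515
  h_125 = 14;  h_126 = 671;  h_127 = 231;  h_128 = 731;  h_129 = 97;  h_130 = 254
  h_131 = 940;  h_132 = 278;  h_133 = 421;  h_134 = 56;  h_135 = 392;  h_136 = 871
  h_137 = 587;  h_138 = 969;  h_139 = 892;  h_140 = 120;  h_141 = 18;  h_142 = 608
  h_143 = 717;  h_144 = 95;  h_145 = 983;  h_146 = 212;  h_147 = 723;  h_148 = 511
  h_149 = 212;  h_150 = 819;  h_151 = 627;  h_152 = 50;  h_153 = 592;  h_154 = 932
  h_155 = 175;  h_156 = 919;  h_157 = 311;  h_158 = 672;  h_159 = 154;  h_160 = 569
  h_161 = 75;  h_162 = 999;  h_163 = 460;  h_164 = 896;  h_165 = 309;  h_166 = 776
  h_167 = 655;  h_168 = 631;  h_169 = 373;  h_170 = 758;  h_171 = 973;  h_172 = 368
  h_173 = 773;  h_174 = 705;  h_175 = 710;  h_176 = 340;  h_177 = 469;  h_178 = 67
  h_179 = 342;  h_180 = 255;  h_181 = 901;  h_182 = 193;  h_183 = 109;  h_184 = 594
  h_185 = 270;  h_186 = 629;  h_187 = 522;  h_188 = 197;  h_189 = 416;  h_190 = 781
  h_191 = 955;  h_192 = 902;  h_193 = 32;  h_194 = 416;  h_195 = 888;  h_196 = 744
  h_197 = 825;  h_198 = 789;  h_199 = 843;  h_200 = 455;  h_201 = 55;  h_202 = 271
  h_203 = 484;  h_204 = 57;  h_205 = 545;  h_206 = 340;  h_207 = 394;  h_208 = 979
  h_209 = 124;  h_210 = 633;  h_211 = 656;  h_212 = 952;  h_213 = 803;  h_214 = 787
  h_215 = 898;  h_216 = 316;  h_217 = 866;  h_218 = 67;  h_219 = 874;  h_220 = 894
  h_221 = 656;  h_222 = 252;  h_223 = 779;  h_224 = 911;  h_225 = 245;  h_226 = 625
  h_227 = 107;  h_228 = 861;  h_229 = 591;  h_230 = 525;  h_231 = 182;  h_232 = 108
  h_233 = 715;  h_234 = 88;  h_235 = 220;  h_236 = 367;  h_237 = 43;  h_238 = 335
  h_239 = 850;  h_240 = 2;  h_241 = 750;  h_242 = 982;  h_243 = 565;  h_244 = 787
  h_245 = 804;  h_246 = 861;  h_247 = 155;  h_248 = 132;  h_249 = 686;  h_250 = 568
  h_251 = 970;  h_252 = 1001;  h_253 = 252;  h_254 = 1005;  h_255 = 377;  h_256 = 677
  h_257 = 996;  h_258 = 484;  h_259 = 50;  h_260 = 8;  h_261 = 734;  h_262 = 523
  h_263 = 838;  h_264 = 412;  h_265 = 69;  h_266 = 885;  h_267 = 434;  h_268 = 672
  h_269 = 17;  h_270 = 90;  h_271 = 595;  h_272 = 867;  h_273 = 26
h_274 = 770·26 + 845·867 + 650·595 + 520·90 + 463·17 = 409
h_275 = 770·409 + 845·26 + 650·867 + 520·595 + 463·90 = 360

360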